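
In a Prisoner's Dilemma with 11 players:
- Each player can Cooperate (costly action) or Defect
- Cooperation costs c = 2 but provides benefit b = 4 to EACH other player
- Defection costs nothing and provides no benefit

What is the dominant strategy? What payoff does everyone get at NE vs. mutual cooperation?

Dominant: Defect; NE payoff = 0; Coop payoff = 38

Work:
Defect dominates (saves cost c = 2, benefit to others is external)
NE: All defect → everyone gets 0
If all cooperate: each receives (10)×4 - 2 = 38
Social dilemma: 38 > 0 but NE gives 0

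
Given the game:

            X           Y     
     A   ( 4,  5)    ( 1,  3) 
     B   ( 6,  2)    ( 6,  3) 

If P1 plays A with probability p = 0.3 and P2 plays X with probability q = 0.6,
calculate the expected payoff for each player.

E[P1] = 5.04, E[P2] = 2.94

Work:
E[P1] = p·q·π₁(A,X) + p·(1-q)·π₁(A,Y) + (1-p)·q·π₁(B,X) + (1-p)·(1-q)·π₁(B,Y)
= 0.3·0.6·4 + 0.3·0.4·1 + 0.7·0.6·6 + 0.7·0.4·6
= 5.04

E[P2] = 2.94 (similar calculation)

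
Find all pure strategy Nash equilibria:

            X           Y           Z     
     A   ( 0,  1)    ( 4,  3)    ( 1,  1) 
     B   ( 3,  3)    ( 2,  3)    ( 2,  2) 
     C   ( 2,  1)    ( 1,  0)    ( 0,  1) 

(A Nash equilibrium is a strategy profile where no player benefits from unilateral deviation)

Nash equilibrium: (A, Y), (B, X)

Work:
Best responses:
  P1 vs X: payoffs [0, 3, 2] → best response B (payoff 3)
  P1 vs Y: payoffs [4, 2, 1] → best response A (payoff 4)
  P1 vs Z: payoffs [1, 2, 0] → best response B (payoff 2)
  P2 vs A: payoffs [1, 3, 1] → best response Y (payoff 3)
  P2 vs B: payoffs [3, 3, 2] → best response X/Y (payoff 3)
  P2 vs C: payoffs [1, 0, 1] → best response X/Z (payoff 1)
Mutual best responses: (A,Y), (B,X) → Nash equilibria.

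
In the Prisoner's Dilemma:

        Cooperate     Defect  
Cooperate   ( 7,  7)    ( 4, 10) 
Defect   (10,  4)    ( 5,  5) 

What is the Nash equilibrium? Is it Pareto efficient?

(Defect, Defect) is NE; not Pareto efficient

Work:
Defect dominates Cooperate for both players:
If P2 cooperates: Defect (10) > Cooperate (7)
If P2 defects: Defect (5) > Cooperate (4)
NE: (Defect, Defect) with payoff (5, 5)
But (Cooperate, Cooperate) = (7, 7) Pareto dominates (5, 5)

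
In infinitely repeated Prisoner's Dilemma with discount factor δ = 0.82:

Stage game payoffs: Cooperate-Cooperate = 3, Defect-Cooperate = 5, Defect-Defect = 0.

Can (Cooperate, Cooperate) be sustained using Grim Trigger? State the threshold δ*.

δ* = 0.4; since δ = 0.82 ≥ 0.4, cooperation can be sustained

Work:
For Grim Trigger:
Cooperate forever: 3/(1-δ)
Defect then punished: 5 + 0·δ/(1-δ)
Need: 3/(1-δ) ≥ 5 + 0·δ/(1-δ)
Solving: δ ≥ (T-R)/(T-P) = (5-3)/(5-0) = 0.4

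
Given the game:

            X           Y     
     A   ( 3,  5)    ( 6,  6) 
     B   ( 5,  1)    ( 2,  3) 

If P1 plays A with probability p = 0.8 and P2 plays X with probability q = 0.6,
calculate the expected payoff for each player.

E[P1] = 4.12, E[P2] = 4.68

Work:
E[P1] = p·q·π₁(A,X) + p·(1-q)·π₁(A,Y) + (1-p)·q·π₁(B,X) + (1-p)·(1-q)·π₁(B,Y)
= 0.8·0.6·3 + 0.8·0.4·6 + 0.2·0.6·5 + 0.2·0.4·2
= 4.12

E[P2] = 4.68 (similar calculation)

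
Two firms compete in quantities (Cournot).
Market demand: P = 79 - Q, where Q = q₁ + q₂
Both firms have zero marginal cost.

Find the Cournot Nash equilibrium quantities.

q₁* = q₂* = 26.33; P* = 26.33

Work:
Profit: π_i = P·q_i = (a - q_i - q_j)·q_i
FOC: ∂π_i/∂q_i = a - 2q_i - q_j = 0
Reaction function: q_i = (79 - q_j)/2
Symmetry: q* = 79/3 = 26.33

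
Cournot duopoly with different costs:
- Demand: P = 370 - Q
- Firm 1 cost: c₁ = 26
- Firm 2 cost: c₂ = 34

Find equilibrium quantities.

q₁* = 117.33, q₂* = 109.33

Work:
Reaction: q₁ = (370 - 26 - q₂)/2
Reaction: q₂ = (370 - 34 - q₁)/2
Solve simultaneously:
q₁* = (370 - 2×26 + 34)/3 = 117.33
q₂* = (370 - 2×34 + 26)/3 = 109.33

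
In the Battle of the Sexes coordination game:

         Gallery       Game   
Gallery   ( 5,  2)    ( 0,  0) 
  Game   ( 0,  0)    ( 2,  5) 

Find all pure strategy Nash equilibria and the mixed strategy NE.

Pure NE: (Gallery, Gallery) and (Game, Game); Mixed NE: p = 0.7143, q = 0.2857

Work:
Check pure NE:
(Gallery, Gallery): (5, 2) - no unilateral deviation beneficial
(Game, Game): (2, 5) - no unilateral deviation beneficial
Mixed NE: P1 plays Gallery with p = 0.7143, P2 plays Gallery with q = 0.2857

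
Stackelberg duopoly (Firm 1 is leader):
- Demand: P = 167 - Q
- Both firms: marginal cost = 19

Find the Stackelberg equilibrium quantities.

q₁* (leader) = 74.0, q₂* (follower) = 37.0

Work:
Follower's reaction: q₂ = (a - c - q₁)/2
Leader substitutes: π₁ = q₁·(a - q₁ - (a-c-q₁)/2 - c)
FOC: q₁* = (167 - 19)/2 = 74.00
Then: q₂* = (167 - 19 - 74.0)/2 = 37.00
Leader has first-mover advantage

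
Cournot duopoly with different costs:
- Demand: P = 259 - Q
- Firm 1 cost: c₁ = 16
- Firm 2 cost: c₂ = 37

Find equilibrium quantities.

q₁* = 88.0, q₂* = 67.0

Work:
Reaction: q₁ = (259 - 16 - q₂)/2
Reaction: q₂ = (259 - 37 - q₁)/2
Solve simultaneously:
q₁* = (259 - 2×16 + 37)/3 = 88.0
q₂* = (259 - 2×37 + 16)/3 = 67.0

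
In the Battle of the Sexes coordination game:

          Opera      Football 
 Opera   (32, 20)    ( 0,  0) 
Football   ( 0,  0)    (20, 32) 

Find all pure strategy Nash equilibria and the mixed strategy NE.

Pure NE: (Opera, Opera) and (Football, Football); Mixed NE: p = 0.6154, q = 0.3846

Work:
Check pure NE:
(Opera, Opera): (32, 20) - no unilateral deviation beneficial
(Football, Football): (20, 32) - no unilateral deviation beneficial
Mixed NE: P1 plays Opera with p = 0.6154, P2 plays Opera with q = 0.3846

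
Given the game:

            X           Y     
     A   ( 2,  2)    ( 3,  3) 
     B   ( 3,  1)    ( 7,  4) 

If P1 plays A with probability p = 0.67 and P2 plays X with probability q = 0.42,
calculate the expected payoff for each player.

E[P1] = 3.4842, E[P2] = 2.6328

Work:
E[P1] = p·q·π₁(A,X) + p·(1-q)·π₁(A,Y) + (1-p)·q·π₁(B,X) + (1-p)·(1-q)·π₁(B,Y)
= 0.67·0.42·2 + 0.67·0.58·3 + 0.33·0.42·3 + 0.33·0.58·7
= 3.4842

E[P2] = 2.6328 (similar calculation)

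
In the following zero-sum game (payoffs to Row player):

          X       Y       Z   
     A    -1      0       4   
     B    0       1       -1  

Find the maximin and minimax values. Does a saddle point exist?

Maximin = -1, Minimax = 0, Saddle: False

Work:
Row minimums: [-1, -1] → maximin = -1
Column maximums: [0, 1, 4] → minimax = 0
No saddle point (maximin ≠ minimax). Mixed strategy needed.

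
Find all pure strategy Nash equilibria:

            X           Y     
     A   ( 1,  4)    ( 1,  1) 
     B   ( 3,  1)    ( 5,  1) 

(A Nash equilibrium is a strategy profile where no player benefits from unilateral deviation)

Nash equilibrium: (B, X), (B, Y)

Work:
Best responses:
  P1 vs X: payoffs [1, 3] → best response B (payoff 3)
  P1 vs Y: payoffs [1, 5] → best response B (payoff 5)
  P2 vs A: payoffs [4, 1] → best response X (payoff 4)
  P2 vs B: payoffs [1, 1] → best response X/Y (payoff 1)
Mutual best responses: (B,X), (B,Y) → Nash equilibria.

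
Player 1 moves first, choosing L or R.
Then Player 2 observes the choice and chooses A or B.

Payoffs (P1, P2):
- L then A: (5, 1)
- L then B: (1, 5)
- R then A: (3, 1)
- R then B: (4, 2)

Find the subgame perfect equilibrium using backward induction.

P1 plays R, P2 plays B after L and B after R; Payoff (4, 2)

Work:
Backward induction:
After L: P2 chooses B → P1 gets 1
After R: P2 chooses B → P1 gets 4
P1 chooses R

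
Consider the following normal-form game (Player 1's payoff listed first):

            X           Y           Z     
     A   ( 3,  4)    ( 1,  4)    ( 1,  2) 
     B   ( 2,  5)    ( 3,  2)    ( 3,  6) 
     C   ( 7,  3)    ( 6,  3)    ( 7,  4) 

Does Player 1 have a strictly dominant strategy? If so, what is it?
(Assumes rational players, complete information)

Yes, Player 1's strictly dominant strategy is C

Work:
A strategy strictly dominates another if it gives a strictly higher payoff against every opponent action. Compare each pair of P1's strategies column-by-column:
  A vs B: [3 vs 2, 1 vs 3, 1 vs 3] → A does not strictly dominate B (column Y: 1 ≤ 3)
  A vs C: [3 vs 7, 1 vs 6, 1 vs 7] → A does not strictly dominate C (column X: 3 ≤ 7)
  B vs A: [2 vs 3, 3 vs 1, 3 vs 1] → B does not strictly dominate A (column X: 2 ≤ 3)
  B vs C: [2 vs 7, 3 vs 6, 3 vs 7] → B does not strictly dominate C (column X: 2 ≤ 7)
  C vs A: [7 vs 3, 6 vs 1, 7 vs 1] → C strictly dominates A
  C vs B: [7 vs 2, 6 vs 3, 7 vs 3] → C strictly dominates B
C strictly dominates every other strategy → strictly dominant.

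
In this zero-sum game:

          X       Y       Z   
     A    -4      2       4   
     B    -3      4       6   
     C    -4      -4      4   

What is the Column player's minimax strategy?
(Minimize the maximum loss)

Column should play X, value = -3

Work:
Column player minimizes Row's maximum payoff:
Column X: max payoff to Row = -3
Column Y: max payoff to Row = 4
Column Z: max payoff to Row = 6
Minimum is -3, achieved by column X.
Minimax strategy: X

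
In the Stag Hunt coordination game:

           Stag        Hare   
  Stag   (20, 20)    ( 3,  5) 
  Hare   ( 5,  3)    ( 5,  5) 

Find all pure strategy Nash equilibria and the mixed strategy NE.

Pure NE: (Stag, Stag) and (Hare, Hare); Mixed NE: p = 0.1176, q = 0.1176

Work:
Check pure NE:
(Stag, Stag): (20, 20) - no unilateral deviation beneficial
(Hare, Hare): (5, 5) - no unilateral deviation beneficial
Mixed NE: P1 plays Stag with p = 0.1176, P2 plays Stag with q = 0.1176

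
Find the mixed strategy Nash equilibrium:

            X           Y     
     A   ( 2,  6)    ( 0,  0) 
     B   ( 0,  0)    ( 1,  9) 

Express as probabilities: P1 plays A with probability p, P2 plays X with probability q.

p = 0.6, q = 0.3333

Work:
Find probabilities that make opponent indifferent:
P2 chooses q to make P1 indifferent between A and B
P1 chooses p to make P2 indifferent between X and Y
Mixed NE: P1 plays (A: 0.6, B: 0.4), P2 plays (X: 0.3333, Y: 0.6667)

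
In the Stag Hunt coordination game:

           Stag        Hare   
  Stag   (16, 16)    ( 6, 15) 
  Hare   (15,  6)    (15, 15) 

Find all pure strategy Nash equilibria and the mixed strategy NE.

Pure NE: (Stag, Stag) and (Hare, Hare); Mixed NE: p = 0.9, q = 0.9

Work:
Check pure NE:
(Stag, Stag): (16, 16) - no unilateral deviation beneficial
(Hare, Hare): (15, 15) - no unilateral deviation beneficial
Mixed NE: P1 plays Stag with p = 0.9, P2 plays Stag with q = 0.9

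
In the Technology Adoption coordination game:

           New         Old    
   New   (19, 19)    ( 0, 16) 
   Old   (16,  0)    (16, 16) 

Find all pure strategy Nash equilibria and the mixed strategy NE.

Pure NE: (New, New) and (Old, Old); Mixed NE: p = 0.8421, q = 0.8421

Work:
Check pure NE:
(New, New): (19, 19) - no unilateral deviation beneficial
(Old, Old): (16, 16) - no unilateral deviation beneficial
Mixed NE: P1 plays New with p = 0.8421, P2 plays New with q = 0.8421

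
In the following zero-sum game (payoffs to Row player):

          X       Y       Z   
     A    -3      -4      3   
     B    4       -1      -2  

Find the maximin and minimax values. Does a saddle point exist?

Maximin = -2, Minimax = -1, Saddle: False

Work:
Row minimums: [-4, -2] → maximin = -2
Column maximums: [4, -1, 3] → minimax = -1
No saddle point (maximin ≠ minimax). Mixed strategy needed.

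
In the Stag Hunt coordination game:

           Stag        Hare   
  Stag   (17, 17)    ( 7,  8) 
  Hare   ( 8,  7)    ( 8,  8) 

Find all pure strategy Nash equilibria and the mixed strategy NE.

Pure NE: (Stag, Stag) and (Hare, Hare); Mixed NE: p = 0.1, q = 0.1

Work:
Check pure NE:
(Stag, Stag): (17, 17) - no unilateral deviation beneficial
(Hare, Hare): (8, 8) - no unilateral deviation beneficial
Mixed NE: P1 plays Stag with p = 0.1, P2 plays Stag with q = 0.1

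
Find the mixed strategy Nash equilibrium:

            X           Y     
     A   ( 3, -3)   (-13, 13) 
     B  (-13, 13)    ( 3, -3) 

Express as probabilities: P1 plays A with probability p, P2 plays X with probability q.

p = 0.5, q = 0.5

Work:
Find probabilities that make opponent indifferent:
P2 chooses q to make P1 indifferent between A and B
P1 chooses p to make P2 indifferent between X and Y
Mixed NE: P1 plays (A: 0.5, B: 0.5), P2 plays (X: 0.5, Y: 0.5)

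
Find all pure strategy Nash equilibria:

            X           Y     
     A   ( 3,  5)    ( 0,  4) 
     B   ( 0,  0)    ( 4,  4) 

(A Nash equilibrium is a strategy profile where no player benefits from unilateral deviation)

Nash equilibrium: (A, X), (B, Y)

Work:
Best responses:
  P1 vs X: payoffs [3, 0] → best response A (payoff 3)
  P1 vs Y: payoffs [0, 4] → best response B (payoff 4)
  P2 vs A: payoffs [5, 4] → best response X (payoff 5)
  P2 vs B: payoffs [0, 4] → best response Y (payoff 4)
Mutual best responses: (A,X), (B,Y) → Nash equilibria.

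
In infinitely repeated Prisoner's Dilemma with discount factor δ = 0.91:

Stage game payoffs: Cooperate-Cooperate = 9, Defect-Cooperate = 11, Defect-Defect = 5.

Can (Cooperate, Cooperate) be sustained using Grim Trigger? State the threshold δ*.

δ* = 0.3333; since δ = 0.91 ≥ 0.3333, cooperation can be sustained

Work:
For Grim Trigger:
Cooperate forever: 9/(1-δ)
Defect then punished: 11 + 5·δ/(1-δ)
Need: 9/(1-δ) ≥ 11 + 5·δ/(1-δ)
Solving: δ ≥ (T-R)/(T-P) = (11-9)/(11-5) = 0.3333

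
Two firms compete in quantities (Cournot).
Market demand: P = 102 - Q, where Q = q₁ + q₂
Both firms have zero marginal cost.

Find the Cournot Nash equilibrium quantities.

q₁* = q₂* = 34.0; P* = 34.0

Work:
Profit: π_i = P·q_i = (a - q_i - q_j)·q_i
FOC: ∂π_i/∂q_i = a - 2q_i - q_j = 0
Reaction function: q_i = (102 - q_j)/2
Symmetry: q* = 102/3 = 34.0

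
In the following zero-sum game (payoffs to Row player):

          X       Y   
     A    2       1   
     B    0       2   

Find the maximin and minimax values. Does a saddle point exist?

Maximin = 1, Minimax = 2, Saddle: False

Work:
Row minimums: [1, 0] → maximin = 1
Column maximums: [2, 2] → minimax = 2
No saddle point (maximin ≠ minimax). Mixed strategy needed.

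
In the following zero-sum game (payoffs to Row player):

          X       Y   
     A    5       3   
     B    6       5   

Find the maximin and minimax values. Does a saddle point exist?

Maximin = 5, Minimax = 5, Saddle: True

Work:
Row minimums: [3, 5] → maximin = 5
Column maximums: [6, 5] → minimax = 5
Saddle point exists! Game value = 5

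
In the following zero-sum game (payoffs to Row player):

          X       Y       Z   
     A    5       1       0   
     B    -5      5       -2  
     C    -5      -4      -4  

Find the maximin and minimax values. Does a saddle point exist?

Maximin = 0, Minimax = 0, Saddle: True

Work:
Row minimums: [0, -5, -5] → maximin = 0
Column maximums: [5, 5, 0] → minimax = 0
Saddle point exists! Game value = 0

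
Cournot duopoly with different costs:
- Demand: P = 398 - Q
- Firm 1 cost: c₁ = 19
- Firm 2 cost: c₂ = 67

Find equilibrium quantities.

q₁* = 142.33, q₂* = 94.33

Work:
Reaction: q₁ = (398 - 19 - q₂)/2
Reaction: q₂ = (398 - 67 - q₁)/2
Solve simultaneously:
q₁* = (398 - 2×19 + 67)/3 = 142.33
q₂* = (398 - 2×67 + 19)/3 = 94.33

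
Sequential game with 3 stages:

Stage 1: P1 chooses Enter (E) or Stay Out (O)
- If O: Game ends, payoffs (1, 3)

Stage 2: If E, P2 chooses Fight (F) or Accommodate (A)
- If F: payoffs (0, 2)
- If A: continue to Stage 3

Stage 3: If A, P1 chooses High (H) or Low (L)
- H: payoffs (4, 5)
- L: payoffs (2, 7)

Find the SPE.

SPE: (E, A, H); Outcome (4, 5)

Work:
Stage 3: P1 chooses H (4 vs 2)
Stage 2: P2: F->2, A->5 (anticipating H). Choose A
Stage 1: P1: O->1, E->4 (anticipating A, H). Choose E
SPE path: E -> A -> H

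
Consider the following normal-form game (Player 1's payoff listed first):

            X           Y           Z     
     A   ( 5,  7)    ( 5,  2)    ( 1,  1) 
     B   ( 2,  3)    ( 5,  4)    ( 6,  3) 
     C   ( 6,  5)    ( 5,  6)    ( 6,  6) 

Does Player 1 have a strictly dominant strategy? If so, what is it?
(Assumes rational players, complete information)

No strictly dominant strategy exists for Player 1

Work:
A strategy strictly dominates another if it gives a strictly higher payoff against every opponent action. Compare each pair of P1's strategies column-by-column:
  A vs B: [5 vs 2, 5 vs 5, 1 vs 6] → A does not strictly dominate B (column Y: 5 ≤ 5)
  A vs C: [5 vs 6, 5 vs 5, 1 vs 6] → A does not strictly dominate C (column X: 5 ≤ 6)
  B vs A: [2 vs 5, 5 vs 5, 6 vs 1] → B does not strictly dominate A (column X: 2 ≤ 5)
  B vs C: [2 vs 6, 5 vs 5, 6 vs 6] → B does not strictly dominate C (column X: 2 ≤ 6)
  C vs A: [6 vs 5, 5 vs 5, 6 vs 1] → C does not strictly dominate A (column Y: 5 ≤ 5)
  C vs B: [6 vs 2, 5 vs 5, 6 vs 6] → C does not strictly dominate B (column Y: 5 ≤ 5)
No single strategy strictly dominates all others → no strictly dominant strategy.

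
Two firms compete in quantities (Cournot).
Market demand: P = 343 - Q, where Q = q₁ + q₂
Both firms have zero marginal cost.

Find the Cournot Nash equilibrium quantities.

q₁* = q₂* = 114.33; P* = 114.33

Work:
Profit: π_i = P·q_i = (a - q_i - q_j)·q_i
FOC: ∂π_i/∂q_i = a - 2q_i - q_j = 0
Reaction function: q_i = (343 - q_j)/2
Symmetry: q* = 343/3 = 114.33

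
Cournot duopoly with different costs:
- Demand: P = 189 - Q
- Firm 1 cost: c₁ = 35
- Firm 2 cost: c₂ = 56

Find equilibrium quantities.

q₁* = 58.33, q₂* = 37.33

Work:
Reaction: q₁ = (189 - 35 - q₂)/2
Reaction: q₂ = (189 - 56 - q₁)/2
Solve simultaneously:
q₁* = (189 - 2×35 + 56)/3 = 58.33
q₂* = (189 - 2×56 + 35)/3 = 37.33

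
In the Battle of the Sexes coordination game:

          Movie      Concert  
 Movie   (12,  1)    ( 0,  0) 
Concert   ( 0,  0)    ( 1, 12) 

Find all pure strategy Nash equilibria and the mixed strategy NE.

Pure NE: (Movie, Movie) and (Concert, Concert); Mixed NE: p = 0.9231, q = 0.0769

Work:
Check pure NE:
(Movie, Movie): (12, 1) - no unilateral deviation beneficial
(Concert, Concert): (1, 12) - no unilateral deviation beneficial
Mixed NE: P1 plays Movie with p = 0.9231, P2 plays Movie with q = 0.0769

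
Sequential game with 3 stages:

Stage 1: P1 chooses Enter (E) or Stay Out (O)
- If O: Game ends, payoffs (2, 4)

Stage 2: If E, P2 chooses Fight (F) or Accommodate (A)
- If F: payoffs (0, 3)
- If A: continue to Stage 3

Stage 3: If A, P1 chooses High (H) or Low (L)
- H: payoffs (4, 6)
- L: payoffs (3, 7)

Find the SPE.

SPE: (E, A, H); Outcome (4, 6)

Work:
Stage 3: P1 chooses H (4 vs 3)
Stage 2: P2: F->3, A->6 (anticipating H). Choose A
Stage 1: P1: O->2, E->4 (anticipating A, H). Choose E
SPE path: E -> A -> H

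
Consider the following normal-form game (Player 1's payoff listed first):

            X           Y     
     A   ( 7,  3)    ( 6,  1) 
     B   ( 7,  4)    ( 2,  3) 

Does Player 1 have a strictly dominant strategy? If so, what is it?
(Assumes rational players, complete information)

No strictly dominant strategy exists for Player 1

Work:
A strategy strictly dominates another if it gives a strictly higher payoff against every opponent action. Compare each pair of P1's strategies column-by-column:
  A vs B: [7 vs 7, 6 vs 2] → A does not strictly dominate B (column X: 7 ≤ 7)
  B vs A: [7 vs 7, 2 vs 6] → B does not strictly dominate A (column X: 7 ≤ 7)
No single strategy strictly dominates all others → no strictly dominant strategy.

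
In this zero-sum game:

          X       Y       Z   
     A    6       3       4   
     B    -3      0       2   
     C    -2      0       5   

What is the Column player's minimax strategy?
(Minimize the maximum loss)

Column should play Y, value = 3

Work:
Column player minimizes Row's maximum payoff:
Column X: max payoff to Row = 6
Column Y: max payoff to Row = 3
Column Z: max payoff to Row = 5
Minimum is 3, achieved by column Y.
Minimax strategy: Y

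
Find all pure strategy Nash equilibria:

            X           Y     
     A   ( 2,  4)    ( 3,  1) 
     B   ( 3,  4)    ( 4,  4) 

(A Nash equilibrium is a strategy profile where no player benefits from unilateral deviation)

Nash equilibrium: (B, X), (B, Y)

Work:
Best responses:
  P1 vs X: payoffs [2, 3] → best response B (payoff 3)
  P1 vs Y: payoffs [3, 4] → best response B (payoff 4)
  P2 vs A: payoffs [4, 1] → best response X (payoff 4)
  P2 vs B: payoffs [4, 4] → best response X/Y (payoff 4)
Mutual best responses: (B,X), (B,Y) → Nash equilibria.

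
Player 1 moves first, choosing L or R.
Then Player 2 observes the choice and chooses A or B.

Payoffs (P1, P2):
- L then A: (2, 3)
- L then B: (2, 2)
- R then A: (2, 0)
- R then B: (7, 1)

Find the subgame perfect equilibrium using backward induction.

P1 plays R, P2 plays A after L and B after R; Payoff (7, 1)

Work:
Backward induction:
After L: P2 chooses A → P1 gets 2
After R: P2 chooses B → P1 gets 7
P1 chooses R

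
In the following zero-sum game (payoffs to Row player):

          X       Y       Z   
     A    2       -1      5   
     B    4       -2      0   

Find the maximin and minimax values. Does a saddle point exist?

Maximin = -1, Minimax = -1, Saddle: True

Work:
Row minimums: [-1, -2] → maximin = -1
Column maximums: [4, -1, 5] → minimax = -1
Saddle point exists! Game value = -1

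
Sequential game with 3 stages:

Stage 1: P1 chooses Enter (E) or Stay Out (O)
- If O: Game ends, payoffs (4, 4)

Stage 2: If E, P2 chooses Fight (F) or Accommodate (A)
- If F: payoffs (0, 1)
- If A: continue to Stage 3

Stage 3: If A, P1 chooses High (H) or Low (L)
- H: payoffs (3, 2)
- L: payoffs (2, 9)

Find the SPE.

SPE: (O, A, H); Outcome (4, 4)

Work:
Stage 3: P1 chooses H (3 vs 2)
Stage 2: P2: F->1, A->2 (anticipating H). Choose A
Stage 1: P1: O->4, E->3 (anticipating A, H). Choose O
SPE path: O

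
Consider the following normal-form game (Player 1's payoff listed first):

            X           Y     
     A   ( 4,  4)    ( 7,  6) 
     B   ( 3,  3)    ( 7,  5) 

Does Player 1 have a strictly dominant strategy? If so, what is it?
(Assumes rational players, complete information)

No strictly dominant strategy exists for Player 1

Work:
A strategy strictly dominates another if it gives a strictly higher payoff against every opponent action. Compare each pair of P1's strategies column-by-column:
  A vs B: [4 vs 3, 7 vs 7] → A does not strictly dominate B (column Y: 7 ≤ 7)
  B vs A: [3 vs 4, 7 vs 7] → B does not strictly dominate A (column X: 3 ≤ 4)
No single strategy strictly dominates all others → no strictly dominant strategy.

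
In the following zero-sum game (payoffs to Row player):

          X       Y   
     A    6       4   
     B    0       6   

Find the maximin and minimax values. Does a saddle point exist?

Maximin = 4, Minimax = 6, Saddle: False

Work:
Row minimums: [4, 0] → maximin = 4
Column maximums: [6, 6] → minimax = 6
No saddle point (maximin ≠ minimax). Mixed strategy needed.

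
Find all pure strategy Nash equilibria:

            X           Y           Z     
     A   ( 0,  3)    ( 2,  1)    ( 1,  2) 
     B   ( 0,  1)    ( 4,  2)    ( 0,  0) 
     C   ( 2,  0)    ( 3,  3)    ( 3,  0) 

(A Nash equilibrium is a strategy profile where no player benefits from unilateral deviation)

Nash equilibrium: (B, Y)

Work:
Best responses:
  P1 vs X: payoffs [0, 0, 2] → best response C (payoff 2)
  P1 vs Y: payoffs [2, 4, 3] → best response B (payoff 4)
  P1 vs Z: payoffs [1, 0, 3] → best response C (payoff 3)
  P2 vs A: payoffs [3, 1, 2] → best response X (payoff 3)
  P2 vs B: payoffs [1, 2, 0] → best response Y (payoff 2)
  P2 vs C: payoffs [0, 3, 0] → best response Y (payoff 3)
Mutual best responses: (B,Y) → Nash equilibria.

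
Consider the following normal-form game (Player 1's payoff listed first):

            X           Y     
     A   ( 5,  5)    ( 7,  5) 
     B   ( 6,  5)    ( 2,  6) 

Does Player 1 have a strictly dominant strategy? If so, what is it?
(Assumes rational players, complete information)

No strictly dominant strategy exists for Player 1

Work:
A strategy strictly dominates another if it gives a strictly higher payoff against every opponent action. Compare each pair of P1's strategies column-by-column:
  A vs B: [5 vs 6, 7 vs 2] → A does not strictly dominate B (column X: 5 ≤ 6)
  B vs A: [6 vs 5, 2 vs 7] → B does not strictly dominate A (column Y: 2 ≤ 7)
No single strategy strictly dominates all others → no strictly dominant strategy.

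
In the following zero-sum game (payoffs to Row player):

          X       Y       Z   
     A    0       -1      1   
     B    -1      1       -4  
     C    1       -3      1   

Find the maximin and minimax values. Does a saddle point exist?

Maximin = -1, Minimax = 1, Saddle: False

Work:
Row minimums: [-1, -4, -3] → maximin = -1
Column maximums: [1, 1, 1] → minimax = 1
No saddle point (maximin ≠ minimax). Mixed strategy needed.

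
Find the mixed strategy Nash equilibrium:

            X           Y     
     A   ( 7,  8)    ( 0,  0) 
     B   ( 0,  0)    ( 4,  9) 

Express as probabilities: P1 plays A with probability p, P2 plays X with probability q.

p = 0.5294, q = 0.3636

Work:
Find probabilities that make opponent indifferent:
P2 chooses q to make P1 indifferent between A and B
P1 chooses p to make P2 indifferent between X and Y
Mixed NE: P1 plays (A: 0.5294, B: 0.4706), P2 plays (X: 0.3636, Y: 0.6364)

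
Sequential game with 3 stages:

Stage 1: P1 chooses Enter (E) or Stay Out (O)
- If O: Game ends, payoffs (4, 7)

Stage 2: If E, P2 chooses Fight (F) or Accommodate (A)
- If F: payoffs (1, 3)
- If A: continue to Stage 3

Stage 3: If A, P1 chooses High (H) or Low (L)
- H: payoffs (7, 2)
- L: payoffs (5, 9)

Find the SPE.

SPE: (O, F, H); Outcome (4, 7)

Work:
Stage 3: P1 chooses H (7 vs 5)
Stage 2: P2: F->3, A->2 (anticipating H). Choose F
Stage 1: P1: O->4, E->1 (anticipating F, H). Choose O
SPE path: O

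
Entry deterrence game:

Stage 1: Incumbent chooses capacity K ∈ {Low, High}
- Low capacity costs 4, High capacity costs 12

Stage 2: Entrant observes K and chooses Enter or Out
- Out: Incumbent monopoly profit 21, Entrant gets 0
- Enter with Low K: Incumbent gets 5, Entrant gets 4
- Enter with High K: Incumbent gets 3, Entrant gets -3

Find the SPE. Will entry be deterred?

SPE: (High, Enter|Low, Out|High); Entry deterred. Incumbent net profit = 9

Work:
After Low K: Entrant enters (4 > 0)
After High K: Entrant stays out (-3 < 0)
Incumbent: Low → 5−4=1, High → 21−12=9
Incumbent chooses High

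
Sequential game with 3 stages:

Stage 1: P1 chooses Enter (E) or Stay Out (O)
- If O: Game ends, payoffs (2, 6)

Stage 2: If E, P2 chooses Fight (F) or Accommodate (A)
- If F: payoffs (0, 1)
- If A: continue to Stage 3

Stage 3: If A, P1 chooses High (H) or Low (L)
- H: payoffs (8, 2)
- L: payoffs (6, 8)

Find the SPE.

SPE: (E, A, H); Outcome (8, 2)

Work:
Stage 3: P1 chooses H (8 vs 6)
Stage 2: P2: F->1, A->2 (anticipating H). Choose A
Stage 1: P1: O->2, E->8 (anticipating A, H). Choose E
SPE path: E -> A -> H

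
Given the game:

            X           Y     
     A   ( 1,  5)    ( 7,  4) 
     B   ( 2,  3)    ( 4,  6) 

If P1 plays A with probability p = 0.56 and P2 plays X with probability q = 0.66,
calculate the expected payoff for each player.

E[P1] = 2.8816, E[P2] = 4.3784

Work:
E[P1] = p·q·π₁(A,X) + p·(1-q)·π₁(A,Y) + (1-p)·q·π₁(B,X) + (1-p)·(1-q)·π₁(B,Y)
= 0.56·0.66·1 + 0.56·0.34·7 + 0.44·0.66·2 + 0.44·0.34·4
= 2.8816

E[P2] = 4.3784 (similar calculation)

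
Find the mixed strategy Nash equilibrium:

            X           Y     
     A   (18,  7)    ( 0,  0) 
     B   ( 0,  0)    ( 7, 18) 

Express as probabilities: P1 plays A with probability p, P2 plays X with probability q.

p = 0.72, q = 0.28

Work:
Find probabilities that make opponent indifferent:
P2 chooses q to make P1 indifferent between A and B
P1 chooses p to make P2 indifferent between X and Y
Mixed NE: P1 plays (A: 0.72, B: 0.28), P2 plays (X: 0.28, Y: 0.72)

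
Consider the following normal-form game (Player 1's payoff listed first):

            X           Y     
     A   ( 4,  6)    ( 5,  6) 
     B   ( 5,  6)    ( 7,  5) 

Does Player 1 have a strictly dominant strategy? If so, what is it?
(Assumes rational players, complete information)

Yes, Player 1's strictly dominant strategy is B

Work:
A strategy strictly dominates another if it gives a strictly higher payoff against every opponent action. Compare each pair of P1's strategies column-by-column:
  A vs B: [4 vs 5, 5 vs 7] → A does not strictly dominate B (column X: 4 ≤ 5)
  B vs A: [5 vs 4, 7 vs 5] → B strictly dominates A
B strictly dominates every other strategy → strictly dominant.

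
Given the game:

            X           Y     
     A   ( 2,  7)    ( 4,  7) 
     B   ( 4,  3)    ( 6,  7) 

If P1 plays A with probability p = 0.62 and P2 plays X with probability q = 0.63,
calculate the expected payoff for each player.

E[P1] = 3.5, E[P2] = 6.0424

Work:
E[P1] = p·q·π₁(A,X) + p·(1-q)·π₁(A,Y) + (1-p)·q·π₁(B,X) + (1-p)·(1-q)·π₁(B,Y)
= 0.62·0.63·2 + 0.62·0.37·4 + 0.38·0.63·4 + 0.38·0.37·6
= 3.5

E[P2] = 6.0424 (similar calculation)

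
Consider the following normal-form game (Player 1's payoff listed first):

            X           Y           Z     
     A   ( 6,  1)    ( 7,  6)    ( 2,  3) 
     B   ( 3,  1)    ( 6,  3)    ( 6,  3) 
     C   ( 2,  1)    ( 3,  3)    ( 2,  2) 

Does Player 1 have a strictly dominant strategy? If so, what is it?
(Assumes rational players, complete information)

No strictly dominant strategy exists for Player 1

Work:
A strategy strictly dominates another if it gives a strictly higher payoff against every opponent action. Compare each pair of P1's strategies column-by-column:
  A vs B: [6 vs 3, 7 vs 6, 2 vs 6] → A does not strictly dominate B (column Z: 2 ≤ 6)
  A vs C: [6 vs 2, 7 vs 3, 2 vs 2] → A does not strictly dominate C (column Z: 2 ≤ 2)
  B vs A: [3 vs 6, 6 vs 7, 6 vs 2] → B does not strictly dominate A (column X: 3 ≤ 6)
  B vs C: [3 vs 2, 6 vs 3, 6 vs 2] → B strictly dominates C
  C vs A: [2 vs 6, 3 vs 7, 2 vs 2] → C does not strictly dominate A (column X: 2 ≤ 6)
  C vs B: [2 vs 3, 3 vs 6, 2 vs 6] → C does not strictly dominate B (column X: 2 ≤ 3)
No single strategy strictly dominates all others → no strictly dominant strategy.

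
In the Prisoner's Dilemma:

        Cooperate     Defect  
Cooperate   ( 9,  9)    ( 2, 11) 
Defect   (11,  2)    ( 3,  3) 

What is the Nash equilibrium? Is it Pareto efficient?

(Defect, Defect) is NE; not Pareto efficient

Work:
Defect dominates Cooperate for both players:
If P2 cooperates: Defect (11) > Cooperate (9)
If P2 defects: Defect (3) > Cooperate (2)
NE: (Defect, Defect) with payoff (3, 3)
But (Cooperate, Cooperate) = (9, 9) Pareto dominates (3, 3)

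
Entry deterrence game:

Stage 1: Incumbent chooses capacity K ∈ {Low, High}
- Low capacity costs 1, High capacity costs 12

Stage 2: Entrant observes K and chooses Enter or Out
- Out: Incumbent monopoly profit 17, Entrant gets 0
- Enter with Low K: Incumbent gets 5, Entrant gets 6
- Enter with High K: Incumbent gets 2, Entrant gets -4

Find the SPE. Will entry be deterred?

SPE: (High, Enter|Low, Out|High); Entry deterred. Incumbent net profit = 5

Work:
After Low K: Entrant enters (6 > 0)
After High K: Entrant stays out (-4 < 0)
Incumbent: Low → 5−1=4, High → 17−12=5
Incumbent chooses High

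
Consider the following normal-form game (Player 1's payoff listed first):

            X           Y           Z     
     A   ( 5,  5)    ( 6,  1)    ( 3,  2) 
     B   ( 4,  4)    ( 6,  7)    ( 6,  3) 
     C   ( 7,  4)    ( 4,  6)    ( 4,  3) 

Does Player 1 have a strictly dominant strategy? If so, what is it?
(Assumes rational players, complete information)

No strictly dominant strategy exists for Player 1

Work:
A strategy strictly dominates another if it gives a strictly higher payoff against every opponent action. Compare each pair of P1's strategies column-by-column:
  A vs B: [5 vs 4, 6 vs 6, 3 vs 6] → A does not strictly dominate B (column Y: 6 ≤ 6)
  A vs C: [5 vs 7, 6 vs 4, 3 vs 4] → A does not strictly dominate C (column X: 5 ≤ 7)
  B vs A: [4 vs 5, 6 vs 6, 6 vs 3] → B does not strictly dominate A (column X: 4 ≤ 5)
  B vs C: [4 vs 7, 6 vs 4, 6 vs 4] → B does not strictly dominate C (column X: 4 ≤ 7)
  C vs A: [7 vs 5, 4 vs 6, 4 vs 3] → C does not strictly dominate A (column Y: 4 ≤ 6)
  C vs B: [7 vs 4, 4 vs 6, 4 vs 6] → C does not strictly dominate B (column Y: 4 ≤ 6)
No single strategy strictly dominates all others → no strictly dominant strategy.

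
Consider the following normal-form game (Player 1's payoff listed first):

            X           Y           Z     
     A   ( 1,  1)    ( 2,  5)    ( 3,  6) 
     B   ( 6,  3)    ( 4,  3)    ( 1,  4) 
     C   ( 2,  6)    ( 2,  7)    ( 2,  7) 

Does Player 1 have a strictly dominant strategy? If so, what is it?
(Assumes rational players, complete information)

No strictly dominant strategy exists for Player 1

Work:
A strategy strictly dominates another if it gives a strictly higher payoff against every opponent action. Compare each pair of P1's strategies column-by-column:
  A vs B: [1 vs 6, 2 vs 4, 3 vs 1] → A does not strictly dominate B (column X: 1 ≤ 6)
  A vs C: [1 vs 2, 2 vs 2, 3 vs 2] → A does not strictly dominate C (column X: 1 ≤ 2)
  B vs A: [6 vs 1, 4 vs 2, 1 vs 3] → B does not strictly dominate A (column Z: 1 ≤ 3)
  B vs C: [6 vs 2, 4 vs 2, 1 vs 2] → B does not strictly dominate C (column Z: 1 ≤ 2)
  C vs A: [2 vs 1, 2 vs 2, 2 vs 3] → C does not strictly dominate A (column Y: 2 ≤ 2)
  C vs B: [2 vs 6, 2 vs 4, 2 vs 1] → C does not strictly dominate B (column X: 2 ≤ 6)
No single strategy strictly dominates all others → no strictly dominant strategy.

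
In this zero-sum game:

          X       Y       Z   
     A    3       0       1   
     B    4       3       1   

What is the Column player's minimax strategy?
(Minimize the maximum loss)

Column should play Z, value = 1

Work:
Column player minimizes Row's maximum payoff:
Column X: max payoff to Row = 4
Column Y: max payoff to Row = 3
Column Z: max payoff to Row = 1
Minimum is 1, achieved by column Z.
Minimax strategy: Z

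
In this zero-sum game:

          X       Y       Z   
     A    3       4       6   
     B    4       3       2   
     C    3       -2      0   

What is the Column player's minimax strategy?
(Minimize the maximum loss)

Column should play X or Y (all achieve the minimum), value = 4

Work:
Column player minimizes Row's maximum payoff:
Column X: max payoff to Row = 4
Column Y: max payoff to Row = 4
Column Z: max payoff to Row = 6
Minimum is 4, achieved by columns X, Y (tied).
Each of X or Y is a minimax strategy.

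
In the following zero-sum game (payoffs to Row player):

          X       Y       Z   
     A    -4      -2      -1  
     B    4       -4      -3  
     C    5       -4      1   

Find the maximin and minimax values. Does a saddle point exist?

Maximin = -4, Minimax = -2, Saddle: False

Work:
Row minimums: [-4, -4, -4] → maximin = -4
Column maximums: [5, -2, 1] → minimax = -2
No saddle point (maximin ≠ minimax). Mixed strategy needed.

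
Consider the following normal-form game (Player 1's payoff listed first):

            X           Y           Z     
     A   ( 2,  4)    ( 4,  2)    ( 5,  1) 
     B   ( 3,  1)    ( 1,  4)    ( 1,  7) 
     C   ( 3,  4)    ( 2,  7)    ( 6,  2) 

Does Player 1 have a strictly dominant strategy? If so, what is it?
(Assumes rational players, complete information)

No strictly dominant strategy exists for Player 1

Work:
A strategy strictly dominates another if it gives a strictly higher payoff against every opponent action. Compare each pair of P1's strategies column-by-column:
  A vs B: [2 vs 3, 4 vs 1, 5 vs 1] → A does not strictly dominate B (column X: 2 ≤ 3)
  A vs C: [2 vs 3, 4 vs 2, 5 vs 6] → A does not strictly dominate C (column X: 2 ≤ 3)
  B vs A: [3 vs 2, 1 vs 4, 1 vs 5] → B does not strictly dominate A (column Y: 1 ≤ 4)
  B vs C: [3 vs 3, 1 vs 2, 1 vs 6] → B does not strictly dominate C (column X: 3 ≤ 3)
  C vs A: [3 vs 2, 2 vs 4, 6 vs 5] → C does not strictly dominate A (column Y: 2 ≤ 4)
  C vs B: [3 vs 3, 2 vs 1, 6 vs 1] → C does not strictly dominate B (column X: 3 ≤ 3)
No single strategy strictly dominates all others → no strictly dominant strategy.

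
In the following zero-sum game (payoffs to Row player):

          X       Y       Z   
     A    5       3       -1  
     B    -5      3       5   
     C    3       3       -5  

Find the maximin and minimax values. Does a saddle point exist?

Maximin = -1, Minimax = 3, Saddle: False

Work:
Row minimums: [-1, -5, -5] → maximin = -1
Column maximums: [5, 3, 5] → minimax = 3
No saddle point (maximin ≠ minimax). Mixed strategy needed.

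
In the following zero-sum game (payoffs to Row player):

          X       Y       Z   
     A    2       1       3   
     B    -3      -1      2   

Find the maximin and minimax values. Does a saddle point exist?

Maximin = 1, Minimax = 1, Saddle: True

Work:
Row minimums: [1, -3] → maximin = 1
Column maximums: [2, 1, 3] → minimax = 1
Saddle point exists! Game value = 1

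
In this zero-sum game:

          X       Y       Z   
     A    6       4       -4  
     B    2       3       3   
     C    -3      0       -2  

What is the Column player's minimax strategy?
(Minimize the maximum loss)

Column should play Z, value = 3

Work:
Column player minimizes Row's maximum payoff:
Column X: max payoff to Row = 6
Column Y: max payoff to Row = 4
Column Z: max payoff to Row = 3
Minimum is 3, achieved by column Z.
Minimax strategy: Z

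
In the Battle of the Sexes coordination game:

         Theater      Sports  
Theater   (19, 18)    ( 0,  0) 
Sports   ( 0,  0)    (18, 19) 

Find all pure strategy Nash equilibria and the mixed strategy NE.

Pure NE: (Theater, Theater) and (Sports, Sports); Mixed NE: p = 0.5135, q = 0.4865

Work:
Check pure NE:
(Theater, Theater): (19, 18) - no unilateral deviation beneficial
(Sports, Sports): (18, 19) - no unilateral deviation beneficial
Mixed NE: P1 plays Theater with p = 0.5135, P2 plays Theater with q = 0.4865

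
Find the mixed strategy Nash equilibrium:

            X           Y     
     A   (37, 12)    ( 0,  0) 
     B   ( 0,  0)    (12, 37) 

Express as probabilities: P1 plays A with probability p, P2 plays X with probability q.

p = 0.7551, q = 0.2449

Work:
Find probabilities that make opponent indifferent:
P2 chooses q to make P1 indifferent between A and B
P1 chooses p to make P2 indifferent between X and Y
Mixed NE: P1 plays (A: 0.7551, B: 0.2449), P2 plays (X: 0.2449, Y: 0.7551)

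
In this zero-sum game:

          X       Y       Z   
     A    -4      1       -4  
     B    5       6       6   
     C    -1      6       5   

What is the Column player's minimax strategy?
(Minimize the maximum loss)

Column should play X, value = 5

Work:
Column player minimizes Row's maximum payoff:
Column X: max payoff to Row = 5
Column Y: max payoff to Row = 6
Column Z: max payoff to Row = 6
Minimum is 5, achieved by column X.
Minimax strategy: X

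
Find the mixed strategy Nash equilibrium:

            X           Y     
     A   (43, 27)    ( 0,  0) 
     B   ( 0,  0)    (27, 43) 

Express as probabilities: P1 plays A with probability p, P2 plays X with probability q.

p = 0.6143, q = 0.3857

Work:
Find probabilities that make opponent indifferent:
P2 chooses q to make P1 indifferent between A and B
P1 chooses p to make P2 indifferent between X and Y
Mixed NE: P1 plays (A: 0.6143, B: 0.3857), P2 plays (X: 0.3857, Y: 0.6143)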